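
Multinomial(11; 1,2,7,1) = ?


11! = 39916800
Denominator: 1!=1 * 2!=2 * 7!=5040 * 1!=1
Coefficient = 39916800 / 10080 = 3960

3960


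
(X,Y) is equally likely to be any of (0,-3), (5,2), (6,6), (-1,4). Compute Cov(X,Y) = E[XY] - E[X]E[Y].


E[X]=5/2, E[Y]=9/4, E[XY]=21/2
Cov(X,Y) = E[XY] - E[X]E[Y] = 21/2 - 5/2*9/4 = 39/8

39/8


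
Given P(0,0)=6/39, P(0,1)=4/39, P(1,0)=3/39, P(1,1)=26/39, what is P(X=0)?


P(X=0) = P(0,0)+P(0,1) = 6/39 + 4/39 = 10/39

10/39


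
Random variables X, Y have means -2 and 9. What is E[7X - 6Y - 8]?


E[7X - 6Y - 8] = 7*E[X] - 6*E[Y] - 8
= (7)*(-2) + (-6)*(9) + (-8)
= -14 - 54 - 8 = -76

-76


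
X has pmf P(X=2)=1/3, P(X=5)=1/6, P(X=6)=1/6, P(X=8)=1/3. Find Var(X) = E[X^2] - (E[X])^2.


E[X] = 31/6, E[X^2] = 197/6
Var(X) = E[X^2] - (E[X])^2 = 197/6 - (31/6)^2 = 221/36

221/36


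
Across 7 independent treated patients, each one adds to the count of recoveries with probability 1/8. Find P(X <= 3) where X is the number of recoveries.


P(X<=3) = P(X=0) + P(X=1) + P(X=2) + P(X=3)
= 823543/2097152 + 823543/2097152 + 352947/2097152 + 84035/2097152
= 521017/524288

521017/524288


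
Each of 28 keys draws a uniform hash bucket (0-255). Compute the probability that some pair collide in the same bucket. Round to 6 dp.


P(all different) = prod((256-i)/256 for i=0..27) = 0.216001
P(at least one match) = 1 - 0.216001 = 0.783999

0.783999


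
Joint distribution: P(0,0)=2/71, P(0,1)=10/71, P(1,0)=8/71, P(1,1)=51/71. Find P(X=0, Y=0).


Read from table: P(X=0, Y=0) = 2/71

2/71


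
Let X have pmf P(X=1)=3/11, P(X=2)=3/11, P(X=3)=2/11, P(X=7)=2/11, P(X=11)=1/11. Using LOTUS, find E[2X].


E[2X] = sum(g(x)*P(x))
= 2*3/11 + 4*3/11 + 6*2/11 + 14*2/11 + 22*1/11
= 80/11

80/11


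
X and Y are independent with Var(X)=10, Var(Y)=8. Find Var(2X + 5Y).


Independence => Cov(X,Y)=0
Var(2X + 5Y) = 2^2*Var(X) + 5^2*Var(Y)
= 4*10 + 25*8 = 240

240


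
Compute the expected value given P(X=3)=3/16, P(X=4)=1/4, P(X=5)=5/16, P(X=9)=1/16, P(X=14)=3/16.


E[X] = sum(x * P(x))
= 3*3/16 + 4*1/4 + 5*5/16 + 9*1/16 + 14*3/16
= 101/16

101/16


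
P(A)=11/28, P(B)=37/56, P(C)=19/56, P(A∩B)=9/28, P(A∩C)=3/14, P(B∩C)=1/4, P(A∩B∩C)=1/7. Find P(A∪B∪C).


P(A∪B∪C) = P(A)+P(B)+P(C) - P(AB)-P(AC)-P(BC) + P(ABC)
= 11/28+37/56+19/56 - 9/28-3/14-1/4 + 1/7
= 3/4

3/4


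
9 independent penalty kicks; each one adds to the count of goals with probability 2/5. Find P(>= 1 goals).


P(at least one) = 1 - P(none)
P(none) = (1 - 2/5)^9 = (3/5)^9 = 19683/1953125
P(at least one) = 1 - 19683/1953125 = 1933442/1953125

1933442/1953125


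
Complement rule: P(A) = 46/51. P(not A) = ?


P(A') = 1 - P(A) = 1 - 46/51 = 5/51

5/51


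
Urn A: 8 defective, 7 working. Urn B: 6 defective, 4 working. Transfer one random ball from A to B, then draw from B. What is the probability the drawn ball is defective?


P(transfer defective) = 8/15; P(transfer working) = 7/15
If defective transferred: Urn II has 7 defective of 11, so P(defective|defective moved) = 7/11
If working transferred: Urn II has 6 defective of 11, so P(defective|working moved) = 6/11
By total probability: P(defective) = 8/15*7/11 + 7/15*6/11 = 98/165

98/165


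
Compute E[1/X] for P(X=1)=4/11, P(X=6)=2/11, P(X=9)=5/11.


E[1/X] = sum(g(x)*P(x))
= 1*4/11 + 1/6*2/11 + 1/9*5/11
= 4/9

4/9


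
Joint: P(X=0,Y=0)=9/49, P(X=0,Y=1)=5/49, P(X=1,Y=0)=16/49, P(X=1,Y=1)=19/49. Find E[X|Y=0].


P(Y=0) = 25/49
E[X|Y=0] = (0*9 + 1*16)/25 = 16/25

16/25


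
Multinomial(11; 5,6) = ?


11! = 39916800
Denominator: 5!=120 * 6!=720
Coefficient = 39916800 / 86400 = 462

462


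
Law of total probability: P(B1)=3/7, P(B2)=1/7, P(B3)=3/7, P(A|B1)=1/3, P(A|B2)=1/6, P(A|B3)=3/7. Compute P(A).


P(A) = P(A|B1)P(B1) + P(A|B2)P(B2) + P(A|B3)P(B3)
= 1/3*3/7 + 1/6*1/7 + 3/7*3/7
= 1/7 + 1/42 + 9/49 = 103/294

103/294


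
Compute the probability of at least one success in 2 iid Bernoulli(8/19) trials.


P(at least one) = 1 - P(none)
P(none) = (1 - 8/19)^2 = (11/19)^2 = 121/361
P(at least one) = 1 - 121/361 = 240/361

240/361


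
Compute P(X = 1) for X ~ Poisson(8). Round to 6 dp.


P(X=1) = e^(-8) * 8^1 / 1!
≈ 0.0003354626279 * 8 / 1
≈ 0.002684

0.002684


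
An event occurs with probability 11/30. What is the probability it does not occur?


P(A') = 1 - P(A) = 1 - 11/30 = 19/30

19/30


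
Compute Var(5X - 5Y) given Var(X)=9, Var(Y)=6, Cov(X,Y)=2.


Var(5X - 5Y) = 5^2*Var(X) + (-5)^2*Var(Y) + 2*5*(-5)*Cov(X,Y)
= 25*9 + 25*6 - 50*2
= 225 + 150 - 100 = 275

275


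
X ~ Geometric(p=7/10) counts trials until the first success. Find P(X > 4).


P(X > 4) = P(first 4 trials all fail) = (1-p)^4 = (3/10)^4 = 81/10000

81/10000


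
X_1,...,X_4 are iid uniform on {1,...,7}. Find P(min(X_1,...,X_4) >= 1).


P(min >= 1) = P(all X_i >= 1) = (P(X_1 >= 1))^4
= (7/7)^4 = 1^4 = 1

1


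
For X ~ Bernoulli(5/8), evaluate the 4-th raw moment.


For Bernoulli: X in {0,1}
E[X^4] = 0^4*(1-5/8) + 1^4*5/8 = 5/8

5/8


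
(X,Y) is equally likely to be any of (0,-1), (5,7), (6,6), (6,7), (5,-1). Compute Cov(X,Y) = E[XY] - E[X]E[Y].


E[X]=22/5, E[Y]=18/5, E[XY]=108/5
Cov(X,Y) = E[XY] - E[X]E[Y] = 108/5 - 22/5*18/5 = 144/25

144/25


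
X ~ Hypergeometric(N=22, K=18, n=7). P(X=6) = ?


P(X=6) = C(18,6)*C(4,1) / C(22,7)
= 18564*4 / 170544
= 74256/170544 = 91/209

91/209


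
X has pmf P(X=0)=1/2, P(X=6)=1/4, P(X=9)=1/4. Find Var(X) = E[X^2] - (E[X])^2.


E[X] = 15/4, E[X^2] = 117/4
Var(X) = E[X^2] - (E[X])^2 = 117/4 - (15/4)^2 = 243/16

243/16


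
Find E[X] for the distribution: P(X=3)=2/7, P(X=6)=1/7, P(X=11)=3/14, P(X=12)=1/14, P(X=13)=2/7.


E[X] = sum(x * P(x))
= 3*2/7 + 6*1/7 + 11*3/14 + 12*1/14 + 13*2/7
= 121/14

121/14


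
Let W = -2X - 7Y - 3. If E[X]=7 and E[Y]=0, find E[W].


E[-2X - 7Y - 3] = -2*E[X] - 7*E[Y] - 3
= (-2)*(7) + (-7)*(0) + (-3)
= -14 + 0 - 3 = -17

-17


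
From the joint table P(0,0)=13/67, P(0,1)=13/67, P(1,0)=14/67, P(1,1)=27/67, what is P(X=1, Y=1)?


Read from table: P(X=1, Y=1) = 27/67

27/67


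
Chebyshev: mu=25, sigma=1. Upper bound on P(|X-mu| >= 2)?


k = 2/1 = 2
Chebyshev: P(|X-mu| >= k*sigma) <= 1/k^2 = 1/2^2 = 1/4

1/4


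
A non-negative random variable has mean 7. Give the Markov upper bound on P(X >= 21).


Markov: P(X >= a) <= E[X]/a
P(X >= 21) <= 7/21 = 1/3

1/3


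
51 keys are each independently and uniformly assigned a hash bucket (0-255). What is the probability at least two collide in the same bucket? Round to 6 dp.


P(all different) = prod((256-i)/256 for i=0..50) = 0.004774
P(at least one match) = 1 - 0.004774 = 0.995226

0.995226


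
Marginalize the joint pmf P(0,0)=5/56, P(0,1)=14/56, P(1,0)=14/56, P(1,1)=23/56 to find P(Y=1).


P(Y=1) = P(0,1)+P(1,1) = 14/56 + 23/56 = 37/56

37/56


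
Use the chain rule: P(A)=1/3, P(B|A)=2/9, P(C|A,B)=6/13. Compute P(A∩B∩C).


P(A∩B∩C) = P(A) * P(B|A) * P(C|A∩B)
= 1/3 * 2/9 * 6/13
= 2/27 * 6/13 = 4/117

4/117


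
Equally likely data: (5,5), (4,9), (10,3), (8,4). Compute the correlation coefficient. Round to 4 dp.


Cov(X,Y) = -4.6875, Var(X) = 5.6875, Var(Y) = 5.1875
rho = Cov/(sqrt(VarX)*sqrt(VarY)) = -0.8630

-0.8630


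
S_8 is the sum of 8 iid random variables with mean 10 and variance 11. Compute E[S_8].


E[S_n] = n*E[X_1] = 8*10 = 80

80


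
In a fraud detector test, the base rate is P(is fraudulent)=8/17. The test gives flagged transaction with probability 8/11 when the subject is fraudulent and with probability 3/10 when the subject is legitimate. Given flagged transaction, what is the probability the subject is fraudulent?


P(A) = P(A|B)P(B) + P(A|B')P(B') = 8/11*8/17 + 3/10*9/17 = 937/1870
P(B|A) = P(A|B)P(B)/P(A) = (64/187)/(937/1870) = 640/937

640/937


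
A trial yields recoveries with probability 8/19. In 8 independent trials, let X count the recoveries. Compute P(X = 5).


P(X=5) = C(8,5) * p^5 * (1-p)^3
= 56 * 32768/2476099 * 1331/6859
= 2442395648/16983563041

2442395648/16983563041


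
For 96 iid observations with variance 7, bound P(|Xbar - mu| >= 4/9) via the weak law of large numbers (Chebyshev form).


Var(Xbar) = Var(X)/n = 7/96
Chebyshev: P(|Xbar-mu| >= 4/9) <= Var(Xbar)/(4/9)^2 = (7/96)/(16/81) = 189/512

189/512


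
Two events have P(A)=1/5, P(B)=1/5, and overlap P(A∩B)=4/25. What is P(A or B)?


P(A∪B) = P(A) + P(B) - P(A∩B)
= 1/5 + 1/5 - 4/25 = 6/25

6/25


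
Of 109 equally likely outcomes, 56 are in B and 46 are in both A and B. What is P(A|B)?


P(A|B) = P(A∩B)/P(B) = (46/109)/(56/109) = 46/56 = 23/28

23/28


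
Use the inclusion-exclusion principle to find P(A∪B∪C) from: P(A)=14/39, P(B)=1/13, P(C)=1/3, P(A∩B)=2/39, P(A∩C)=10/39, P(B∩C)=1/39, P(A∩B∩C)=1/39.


P(A∪B∪C) = P(A)+P(B)+P(C) - P(AB)-P(AC)-P(BC) + P(ABC)
= 14/39+1/13+1/3 - 2/39-10/39-1/39 + 1/39
= 6/13

6/13


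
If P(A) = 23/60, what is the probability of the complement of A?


P(A') = 1 - P(A) = 1 - 23/60 = 37/60

37/60


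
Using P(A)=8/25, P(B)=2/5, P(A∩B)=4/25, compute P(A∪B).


P(A∪B) = P(A) + P(B) - P(A∩B)
= 8/25 + 2/5 - 4/25 = 14/25

14/25


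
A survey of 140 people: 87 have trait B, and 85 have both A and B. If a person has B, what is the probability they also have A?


P(A|B) = P(A∩B)/P(B) = (85/140)/(87/140) = 85/87

85/87


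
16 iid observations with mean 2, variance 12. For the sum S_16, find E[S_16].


E[S_n] = n*E[X_1] = 16*2 = 32

32


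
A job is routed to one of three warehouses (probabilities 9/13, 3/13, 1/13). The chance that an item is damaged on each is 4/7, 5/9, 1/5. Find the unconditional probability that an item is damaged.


P(A) = P(A|B1)P(B1) + P(A|B2)P(B2) + P(A|B3)P(B3)
= 4/7*9/13 + 5/9*3/13 + 1/5*1/13
= 36/91 + 5/39 + 1/65 = 736/1365

736/1365


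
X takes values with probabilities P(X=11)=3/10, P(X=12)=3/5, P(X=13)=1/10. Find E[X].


E[X] = sum(x * P(x))
= 11*3/10 + 12*3/5 + 13*1/10
= 59/5

59/5


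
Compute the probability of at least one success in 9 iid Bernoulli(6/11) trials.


P(at least one) = 1 - P(none)
P(none) = (1 - 6/11)^9 = (5/11)^9 = 1953125/2357947691
P(at least one) = 1 - 1953125/2357947691 = 2355994566/2357947691

2355994566/2357947691


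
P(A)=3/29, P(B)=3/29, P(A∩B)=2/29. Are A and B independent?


P(A)*P(B) = 3/29*3/29 = 9/841
P(A∩B) = 2/29 != 9/841, so not independent

No, A and B are not independent


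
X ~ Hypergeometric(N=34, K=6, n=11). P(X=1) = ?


P(X=1) = C(6,1)*C(28,10) / C(34,11)
= 6*13123110 / 286097760
= 78738660/286097760 = 33649/122264

33649/122264


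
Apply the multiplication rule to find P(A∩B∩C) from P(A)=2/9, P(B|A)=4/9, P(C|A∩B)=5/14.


P(A∩B∩C) = P(A) * P(B|A) * P(C|A∩B)
= 2/9 * 4/9 * 5/14
= 8/81 * 5/14 = 20/567

20/567


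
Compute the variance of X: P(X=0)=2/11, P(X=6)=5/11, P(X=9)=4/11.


E[X] = 6, E[X^2] = 504/11
Var(X) = E[X^2] - (E[X])^2 = 504/11 - (6)^2 = 108/11

108/11


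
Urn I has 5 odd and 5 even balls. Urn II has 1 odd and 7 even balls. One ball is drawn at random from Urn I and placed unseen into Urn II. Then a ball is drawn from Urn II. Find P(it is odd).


P(transfer odd) = 5/10 = 1/2; P(transfer even) = 1/2
If odd transferred: Urn II has 2 odd of 9, so P(odd|odd moved) = 2/9
If even transferred: Urn II has 1 odd of 9, so P(odd|even moved) = 1/9
By total probability: P(odd) = 1/2*2/9 + 1/2*1/9 = 1/6

1/6


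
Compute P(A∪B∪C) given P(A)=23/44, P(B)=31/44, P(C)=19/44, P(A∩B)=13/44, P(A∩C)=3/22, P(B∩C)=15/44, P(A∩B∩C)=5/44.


P(A∪B∪C) = P(A)+P(B)+P(C) - P(AB)-P(AC)-P(BC) + P(ABC)
= 23/44+31/44+19/44 - 13/44-3/22-15/44 + 5/44
= 1

1


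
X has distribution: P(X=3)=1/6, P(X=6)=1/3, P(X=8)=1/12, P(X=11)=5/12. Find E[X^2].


E[X^2] = sum(g(x)*P(x))
= 9*1/6 + 36*1/3 + 64*1/12 + 121*5/12
= 277/4

277/4


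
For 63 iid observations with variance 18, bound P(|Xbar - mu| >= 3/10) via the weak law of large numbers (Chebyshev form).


Var(Xbar) = Var(X)/n = 18/63
Chebyshev: P(|Xbar-mu| >= 3/10) <= Var(Xbar)/(3/10)^2 = (2/7)/(9/100) = 200/63
Bound exceeds 1, so trivial bound: 1

1


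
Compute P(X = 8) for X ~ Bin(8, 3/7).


P(X=8) = C(8,8) * p^8 * (1-p)^0
= 1 * 6561/5764801 * 1
= 6561/5764801

6561/5764801


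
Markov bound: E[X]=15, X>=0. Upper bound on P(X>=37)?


Markov: P(X >= a) <= E[X]/a
P(X >= 37) <= 15/37

15/37


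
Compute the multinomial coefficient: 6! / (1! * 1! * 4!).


6! = 720
Denominator: 1!=1 * 1!=1 * 4!=24
Coefficient = 720 / 24 = 30

30


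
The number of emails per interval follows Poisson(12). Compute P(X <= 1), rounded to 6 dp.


P(X<=1) = e^(-12)*12^0/0! + e^(-12)*12^1/1!
≈ 0.0000061442 + 0.0000737305
= 0.0000798747
≈ 0.000080

0.000080


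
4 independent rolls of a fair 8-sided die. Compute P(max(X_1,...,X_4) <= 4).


P(max <= 4) = P(all X_i <= 4) = (P(X_1 <= 4))^4
= (4/8)^4 = (1/2)^4 = 1/16

1/16


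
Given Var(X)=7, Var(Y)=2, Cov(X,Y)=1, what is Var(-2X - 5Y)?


Var(-2X - 5Y) = (-2)^2*Var(X) + (-5)^2*Var(Y) + 2*(-2)*(-5)*Cov(X,Y)
= 4*7 + 25*2 + 20*1
= 28 + 50 + 20 = 98

98


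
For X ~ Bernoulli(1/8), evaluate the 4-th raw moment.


For Bernoulli: X in {0,1}
E[X^4] = 0^4*(1-1/8) + 1^4*1/8 = 1/8

1/8


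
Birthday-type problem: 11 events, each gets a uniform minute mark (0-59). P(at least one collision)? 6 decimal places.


P(all different) = prod((60-i)/60 for i=0..10) = 0.377056
P(at least one match) = 1 - 0.377056 = 0.622944

0.622944


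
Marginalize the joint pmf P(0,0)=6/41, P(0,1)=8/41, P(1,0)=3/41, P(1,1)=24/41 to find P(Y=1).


P(Y=1) = P(0,1)+P(1,1) = 8/41 + 24/41 = 32/41

32/41


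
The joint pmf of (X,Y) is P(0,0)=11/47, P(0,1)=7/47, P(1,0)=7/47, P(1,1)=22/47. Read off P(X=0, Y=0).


Read from table: P(X=0, Y=0) = 11/47

11/47


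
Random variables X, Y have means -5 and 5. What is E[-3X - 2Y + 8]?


E[-3X - 2Y + 8] = -3*E[X] - 2*E[Y] + 8
= (-3)*(-5) + (-2)*(5) + (8)
= 15 - 10 + 8 = 13

13


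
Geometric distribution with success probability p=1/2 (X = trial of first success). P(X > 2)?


P(X > 2) = P(first 2 trials all fail) = (1-p)^2 = (1/2)^2 = 1/4

1/4


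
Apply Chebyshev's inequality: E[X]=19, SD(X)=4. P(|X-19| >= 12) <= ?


k = 12/4 = 3
Chebyshev: P(|X-mu| >= k*sigma) <= 1/k^2 = 1/3^2 = 1/9

1/9


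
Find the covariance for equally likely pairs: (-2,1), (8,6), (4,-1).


E[X]=10/3, E[Y]=2, E[XY]=14
Cov(X,Y) = E[XY] - E[X]E[Y] = 14 - 10/3*2 = 22/3

22/3


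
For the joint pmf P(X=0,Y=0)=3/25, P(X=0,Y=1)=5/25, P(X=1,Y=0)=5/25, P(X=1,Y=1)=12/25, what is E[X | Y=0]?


P(Y=0) = 8/25
E[X|Y=0] = (0*3 + 1*5)/8 = 5/8

5/8


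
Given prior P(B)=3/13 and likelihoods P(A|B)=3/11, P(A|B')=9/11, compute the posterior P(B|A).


P(A) = P(A|B)P(B) + P(A|B')P(B') = 3/11*3/13 + 9/11*10/13 = 9/13
P(B|A) = P(A|B)P(B)/P(A) = (9/143)/(9/13) = 1/11

1/11


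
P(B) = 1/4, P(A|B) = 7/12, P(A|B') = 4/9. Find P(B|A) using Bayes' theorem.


P(A) = P(A|B)P(B) + P(A|B')P(B') = 7/12*1/4 + 4/9*3/4 = 23/48
P(B|A) = P(A|B)P(B)/P(A) = (7/48)/(23/48) = 7/23

7/23


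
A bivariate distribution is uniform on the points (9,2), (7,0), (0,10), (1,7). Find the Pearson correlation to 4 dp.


Cov(X,Y) = -13.9375, Var(X) = 14.6875, Var(Y) = 15.6875
rho = Cov/(sqrt(VarX)*sqrt(VarY)) = -0.9182

-0.9182


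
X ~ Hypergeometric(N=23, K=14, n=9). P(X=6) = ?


P(X=6) = C(14,6)*C(9,3) / C(23,9)
= 3003*84 / 817190
= 252252/817190 = 11466/37145

11466/37145


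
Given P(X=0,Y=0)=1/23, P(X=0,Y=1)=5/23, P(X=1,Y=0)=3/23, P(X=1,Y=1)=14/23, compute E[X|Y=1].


P(Y=1) = 19/23
E[X|Y=1] = (0*5 + 1*14)/19 = 14/19

14/19


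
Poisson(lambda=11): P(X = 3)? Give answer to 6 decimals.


P(X=3) = e^(-11) * 11^3 / 3!
≈ 0.00001670170079 * 1331 / 6
≈ 0.003705

0.003705


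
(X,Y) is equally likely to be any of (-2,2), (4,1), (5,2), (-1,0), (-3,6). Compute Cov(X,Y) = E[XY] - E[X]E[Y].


E[X]=3/5, E[Y]=11/5, E[XY]=-8/5
Cov(X,Y) = E[XY] - E[X]E[Y] = -8/5 - 3/5*11/5 = -73/25

-73/25


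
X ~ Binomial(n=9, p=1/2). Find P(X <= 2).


P(X<=2) = P(X=0) + P(X=1) + P(X=2)
= 1/512 + 9/512 + 9/128
= 23/256

23/256


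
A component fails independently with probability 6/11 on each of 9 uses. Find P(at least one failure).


P(at least one) = 1 - P(none)
P(none) = (1 - 6/11)^9 = (5/11)^9 = 1953125/2357947691
P(at least one) = 1 - 1953125/2357947691 = 2355994566/2357947691

2355994566/2357947691


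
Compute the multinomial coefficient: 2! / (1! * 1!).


2! = 2
Denominator: 1!=1 * 1!=1
Coefficient = 2 / 1 = 2

2


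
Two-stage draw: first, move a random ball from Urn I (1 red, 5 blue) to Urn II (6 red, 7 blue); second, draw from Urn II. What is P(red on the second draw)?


P(transfer red) = 1/6; P(transfer blue) = 5/6
If red transferred: Urn II has 7 red of 14, so P(red|red moved) = 1/2
If blue transferred: Urn II has 6 red of 14, so P(red|blue moved) = 3/7
By total probability: P(red) = 1/6*1/2 + 5/6*3/7 = 37/84

37/84


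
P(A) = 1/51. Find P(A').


P(A') = 1 - P(A) = 1 - 1/51 = 50/51

50/51


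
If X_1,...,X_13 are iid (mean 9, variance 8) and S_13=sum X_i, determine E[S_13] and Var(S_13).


E[S_n] = n*mu = 13*9 = 117
Var(S_n) = n*sigma^2 = 13*8 = 104

E[S_13]=117, Var(S_13)=104


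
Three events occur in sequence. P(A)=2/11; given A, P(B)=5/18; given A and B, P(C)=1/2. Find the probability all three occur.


P(A∩B∩C) = P(A) * P(B|A) * P(C|A∩B)
= 2/11 * 5/18 * 1/2
= 5/99 * 1/2 = 5/198

5/198


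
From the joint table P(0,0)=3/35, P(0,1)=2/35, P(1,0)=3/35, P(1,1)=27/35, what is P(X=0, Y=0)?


Read from table: P(X=0, Y=0) = 3/35

3/35


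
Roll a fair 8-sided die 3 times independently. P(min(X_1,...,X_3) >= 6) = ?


P(min >= 6) = P(all X_i >= 6) = (P(X_1 >= 6))^3
= (3/8)^3 = 27/512

27/512


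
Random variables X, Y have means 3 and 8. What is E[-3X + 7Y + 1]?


E[-3X + 7Y + 1] = -3*E[X] + 7*E[Y] + 1
= (-3)*(3) + (7)*(8) + (1)
= -9 + 56 + 1 = 48

48


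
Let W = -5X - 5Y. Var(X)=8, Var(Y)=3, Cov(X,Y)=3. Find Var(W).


Var(-5X - 5Y) = (-5)^2*Var(X) + (-5)^2*Var(Y) + 2*(-5)*(-5)*Cov(X,Y)
= 25*8 + 25*3 + 50*3
= 200 + 75 + 150 = 425

425


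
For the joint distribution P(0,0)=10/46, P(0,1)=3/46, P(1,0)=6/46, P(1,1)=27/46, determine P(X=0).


P(X=0) = P(0,0)+P(0,1) = 10/46 + 3/46 = 13/46

13/46


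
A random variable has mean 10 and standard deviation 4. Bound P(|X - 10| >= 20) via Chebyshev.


k = 20/4 = 5
Chebyshev: P(|X-mu| >= k*sigma) <= 1/k^2 = 1/5^2 = 1/25

1/25


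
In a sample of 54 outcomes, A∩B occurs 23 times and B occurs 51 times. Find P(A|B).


P(A|B) = P(A∩B)/P(B) = (23/54)/(51/54) = 23/51

23/51


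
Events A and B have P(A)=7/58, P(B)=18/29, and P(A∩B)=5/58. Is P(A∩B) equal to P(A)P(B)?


P(A)*P(B) = 7/58*18/29 = 63/841
P(A∩B) = 5/58 != 63/841, so not independent

No, A and B are not independent


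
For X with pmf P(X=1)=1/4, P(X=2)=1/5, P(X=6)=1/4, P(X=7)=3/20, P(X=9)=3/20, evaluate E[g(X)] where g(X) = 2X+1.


E[2X+1] = sum(g(x)*P(x))
= 3*1/4 + 5*1/5 + 13*1/4 + 15*3/20 + 19*3/20
= 101/10

101/10


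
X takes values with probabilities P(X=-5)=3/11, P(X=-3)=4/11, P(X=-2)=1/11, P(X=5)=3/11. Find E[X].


E[X] = sum(x * P(x))
= -5*3/11 - 3*4/11 - 2*1/11 + 5*3/11
= -14/11

-14/11


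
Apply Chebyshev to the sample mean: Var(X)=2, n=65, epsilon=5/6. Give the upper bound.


Var(Xbar) = Var(X)/n = 2/65
Chebyshev: P(|Xbar-mu| >= 5/6) <= Var(Xbar)/(5/6)^2 = (2/65)/(25/36) = 72/1625

72/1625


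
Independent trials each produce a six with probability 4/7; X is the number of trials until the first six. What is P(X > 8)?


P(X > 8) = P(first 8 trials all fail) = (1-p)^8 = (3/7)^8 = 6561/5764801

6561/5764801


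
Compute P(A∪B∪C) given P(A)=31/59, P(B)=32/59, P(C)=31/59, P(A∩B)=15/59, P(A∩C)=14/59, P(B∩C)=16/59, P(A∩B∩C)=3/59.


P(A∪B∪C) = P(A)+P(B)+P(C) - P(AB)-P(AC)-P(BC) + P(ABC)
= 31/59+32/59+31/59 - 15/59-14/59-16/59 + 3/59
= 52/59

52/59


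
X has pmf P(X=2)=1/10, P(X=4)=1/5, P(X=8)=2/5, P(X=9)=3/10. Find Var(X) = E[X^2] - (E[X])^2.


E[X] = 69/10, E[X^2] = 107/2
Var(X) = E[X^2] - (E[X])^2 = 107/2 - (69/10)^2 = 589/100

589/100


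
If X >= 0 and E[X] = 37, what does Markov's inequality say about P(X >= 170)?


Markov: P(X >= a) <= E[X]/a
P(X >= 170) <= 37/170

37/170


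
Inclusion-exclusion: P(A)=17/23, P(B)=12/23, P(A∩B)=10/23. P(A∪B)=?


P(A∪B) = P(A) + P(B) - P(A∩B)
= 17/23 + 12/23 - 10/23 = 19/23

19/23


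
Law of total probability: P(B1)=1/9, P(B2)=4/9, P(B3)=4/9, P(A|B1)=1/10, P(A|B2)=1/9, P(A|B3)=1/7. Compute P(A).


P(A) = P(A|B1)P(B1) + P(A|B2)P(B2) + P(A|B3)P(B3)
= 1/10*1/9 + 1/9*4/9 + 1/7*4/9
= 1/90 + 4/81 + 4/63 = 703/5670

703/5670


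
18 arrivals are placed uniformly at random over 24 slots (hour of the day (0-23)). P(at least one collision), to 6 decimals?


P(all different) = prod((24-i)/24 for i=0..17) = 0.000123
P(at least one match) = 1 - 0.000123 = 0.999877

0.999877


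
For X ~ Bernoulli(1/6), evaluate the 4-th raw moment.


For Bernoulli: X in {0,1}
E[X^4] = 0^4*(1-1/6) + 1^4*1/6 = 1/6

1/6


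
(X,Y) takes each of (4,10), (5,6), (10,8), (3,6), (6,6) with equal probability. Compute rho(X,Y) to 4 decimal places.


Cov(X,Y) = 0.4800, Var(X) = 5.8400, Var(Y) = 2.5600
rho = Cov/(sqrt(VarX)*sqrt(VarY)) = 0.1241

0.1241


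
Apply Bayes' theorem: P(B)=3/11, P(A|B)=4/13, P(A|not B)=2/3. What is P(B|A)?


P(A) = P(A|B)P(B) + P(A|B')P(B') = 4/13*3/11 + 2/3*8/11 = 244/429
P(B|A) = P(A|B)P(B)/P(A) = (12/143)/(244/429) = 9/61

9/61


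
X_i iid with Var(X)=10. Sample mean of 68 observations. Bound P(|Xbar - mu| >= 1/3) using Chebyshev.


Var(Xbar) = Var(X)/n = 10/68
Chebyshev: P(|Xbar-mu| >= 1/3) <= Var(Xbar)/(1/3)^2 = (5/34)/(1/9) = 45/34
Bound exceeds 1, so trivial bound: 1

1


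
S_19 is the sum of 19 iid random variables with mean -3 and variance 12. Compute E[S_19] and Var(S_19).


E[S_n] = n*mu = 19*-3 = -57
Var(S_n) = n*sigma^2 = 19*12 = 228

E[S_19]=-57, Var(S_19)=228


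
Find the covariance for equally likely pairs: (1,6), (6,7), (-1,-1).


E[X]=2, E[Y]=4, E[XY]=49/3
Cov(X,Y) = E[XY] - E[X]E[Y] = 49/3 - 2*4 = 25/3

25/3


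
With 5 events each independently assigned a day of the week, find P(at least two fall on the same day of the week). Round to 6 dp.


P(all different) = prod((7-i)/7 for i=0..4) = 0.149938
P(at least one match) = 1 - 0.149938 = 0.850062

0.850062


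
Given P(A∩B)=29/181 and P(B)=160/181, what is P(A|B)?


P(A|B) = P(A∩B)/P(B) = (29/181)/(160/181) = 29/160

29/160


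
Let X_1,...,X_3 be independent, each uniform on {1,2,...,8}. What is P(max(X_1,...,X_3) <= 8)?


P(max <= 8) = P(all X_i <= 8) = (P(X_1 <= 8))^3
= (8/8)^3 = 1^3 = 1

1


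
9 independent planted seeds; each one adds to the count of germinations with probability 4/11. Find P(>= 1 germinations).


P(at least one) = 1 - P(none)
P(none) = (1 - 4/11)^9 = (7/11)^9 = 40353607/2357947691
P(at least one) = 1 - 40353607/2357947691 = 2317594084/2357947691

2317594084/2357947691


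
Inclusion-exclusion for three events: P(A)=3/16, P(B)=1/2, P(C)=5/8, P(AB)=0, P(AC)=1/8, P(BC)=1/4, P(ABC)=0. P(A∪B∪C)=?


P(A∪B∪C) = P(A)+P(B)+P(C) - P(AB)-P(AC)-P(BC) + P(ABC)
= 3/16+1/2+5/8 - 0-1/8-1/4 + 0
= 15/16

15/16


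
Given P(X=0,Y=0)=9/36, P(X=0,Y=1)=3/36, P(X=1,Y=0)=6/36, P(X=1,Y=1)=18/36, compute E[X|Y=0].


P(Y=0) = 15/36
E[X|Y=0] = (0*9 + 1*6)/15 = 6/15 = 2/5

2/5


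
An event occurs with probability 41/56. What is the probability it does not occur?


P(A') = 1 - P(A) = 1 - 41/56 = 15/56

15/56


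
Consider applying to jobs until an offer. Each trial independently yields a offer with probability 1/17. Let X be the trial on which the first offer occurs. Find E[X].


For geometric (trials until first success), E[X] = 1/p = 1/(1/17) = 17

17


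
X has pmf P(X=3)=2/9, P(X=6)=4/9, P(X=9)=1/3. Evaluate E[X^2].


E[X^2] = sum(x^2 * P(x))
= 9*2/9 + 36*4/9 + 81*1/3
= 45

45


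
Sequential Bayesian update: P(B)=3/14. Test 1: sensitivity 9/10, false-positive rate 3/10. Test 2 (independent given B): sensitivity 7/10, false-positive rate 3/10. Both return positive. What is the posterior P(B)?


After test 1: P(+) = 9/10*3/14 + 3/10*11/14 = 3/7
P(B|+) = (27/140)/(3/7) = 9/20
After test 2 (use post1 as new prior): P(+) = 7/10*9/20 + 3/10*11/20 = 12/25
P(B|+,+) = (63/200)/(12/25) = 21/32

21/32


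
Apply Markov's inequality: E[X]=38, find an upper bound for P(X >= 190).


Markov: P(X >= a) <= E[X]/a
P(X >= 190) <= 38/190 = 1/5

1/5


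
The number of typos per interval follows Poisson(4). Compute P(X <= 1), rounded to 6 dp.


P(X<=1) = e^(-4)*4^0/0! + e^(-4)*4^1/1!
≈ 0.0183156389 + 0.0732625556
= 0.0915781945
≈ 0.091578

0.091578


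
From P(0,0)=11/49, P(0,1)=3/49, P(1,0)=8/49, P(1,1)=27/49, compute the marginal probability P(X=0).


P(X=0) = P(0,0)+P(0,1) = 11/49 + 3/49 = 14/49 = 2/7

2/7


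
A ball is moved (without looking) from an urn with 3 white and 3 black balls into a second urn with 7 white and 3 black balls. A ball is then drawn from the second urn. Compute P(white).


P(transfer white) = 3/6 = 1/2; P(transfer black) = 1/2
If white transferred: Urn II has 8 white of 11, so P(white|white moved) = 8/11
If black transferred: Urn II has 7 white of 11, so P(white|black moved) = 7/11
By total probability: P(white) = 1/2*8/11 + 1/2*7/11 = 15/22

15/22


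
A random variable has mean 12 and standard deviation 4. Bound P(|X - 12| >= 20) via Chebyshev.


k = 20/4 = 5
Chebyshev: P(|X-mu| >= k*sigma) <= 1/k^2 = 1/5^2 = 1/25

1/25


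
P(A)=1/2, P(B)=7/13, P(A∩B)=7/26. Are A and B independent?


P(A)*P(B) = 1/2*7/13 = 7/26
P(A∩B) = 7/26, which equals P(A)P(B), so independent

Yes, A and B are independent


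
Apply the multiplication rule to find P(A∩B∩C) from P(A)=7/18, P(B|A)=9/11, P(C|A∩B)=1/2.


P(A∩B∩C) = P(A) * P(B|A) * P(C|A∩B)
= 7/18 * 9/11 * 1/2
= 7/22 * 1/2 = 7/44

7/44


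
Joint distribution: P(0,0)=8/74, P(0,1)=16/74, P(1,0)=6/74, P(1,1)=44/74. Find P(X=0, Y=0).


Read from table: P(X=0, Y=0) = 8/74 = 4/37

4/37


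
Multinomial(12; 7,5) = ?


12! = 479001600
Denominator: 7!=5040 * 5!=120
Coefficient = 479001600 / 604800 = 792

792


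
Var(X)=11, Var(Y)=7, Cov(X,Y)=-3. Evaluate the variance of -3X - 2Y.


Var(-3X - 2Y) = (-3)^2*Var(X) + (-2)^2*Var(Y) + 2*(-3)*(-2)*Cov(X,Y)
= 9*11 + 4*7 + 12*(-3)
= 99 + 28 - 36 = 91

91


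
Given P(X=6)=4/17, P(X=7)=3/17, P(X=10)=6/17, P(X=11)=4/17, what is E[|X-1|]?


E[|X-1|] = sum(g(x)*P(x))
= 5*4/17 + 6*3/17 + 9*6/17 + 10*4/17
= 132/17

132/17


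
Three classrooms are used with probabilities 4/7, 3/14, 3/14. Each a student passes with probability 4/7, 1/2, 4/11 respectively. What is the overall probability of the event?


P(A) = P(A|B1)P(B1) + P(A|B2)P(B2) + P(A|B3)P(B3)
= 4/7*4/7 + 1/2*3/14 + 4/11*3/14
= 16/49 + 3/28 + 6/77 = 1103/2156

1103/2156


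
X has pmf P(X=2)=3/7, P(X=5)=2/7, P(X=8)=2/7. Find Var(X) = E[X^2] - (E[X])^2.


E[X] = 32/7, E[X^2] = 190/7
Var(X) = E[X^2] - (E[X])^2 = 190/7 - (32/7)^2 = 306/49

306/49


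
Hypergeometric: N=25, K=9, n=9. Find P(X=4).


P(X=4) = C(9,4)*C(16,5) / C(25,9)
= 126*4368 / 2042975
= 550368/2042975

550368/2042975


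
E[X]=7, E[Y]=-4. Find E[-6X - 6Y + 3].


E[-6X - 6Y + 3] = -6*E[X] - 6*E[Y] + 3
= (-6)*(7) + (-6)*(-4) + (3)
= -42 + 24 + 3 = -15

-15


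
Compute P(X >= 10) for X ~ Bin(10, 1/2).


P(X>=10) = P(X=10)
= 1/1024
= 1/1024

1/1024


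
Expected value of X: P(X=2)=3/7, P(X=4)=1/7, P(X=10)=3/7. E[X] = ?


E[X] = sum(x * P(x))
= 2*3/7 + 4*1/7 + 10*3/7
= 40/7

40/7


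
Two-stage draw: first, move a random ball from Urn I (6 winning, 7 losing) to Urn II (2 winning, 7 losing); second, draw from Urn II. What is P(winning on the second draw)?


P(transfer winning) = 6/13; P(transfer losing) = 7/13
If winning transferred: Urn II has 3 winning of 10, so P(winning|winning moved) = 3/10
If losing transferred: Urn II has 2 winning of 10, so P(winning|losing moved) = 1/5
By total probability: P(winning) = 6/13*3/10 + 7/13*1/5 = 16/65

16/65


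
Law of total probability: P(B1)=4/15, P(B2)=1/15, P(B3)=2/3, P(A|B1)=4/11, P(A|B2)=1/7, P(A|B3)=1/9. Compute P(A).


P(A) = P(A|B1)P(B1) + P(A|B2)P(B2) + P(A|B3)P(B3)
= 4/11*4/15 + 1/7*1/15 + 1/9*2/3
= 16/165 + 1/105 + 2/27 = 1877/10395

1877/10395


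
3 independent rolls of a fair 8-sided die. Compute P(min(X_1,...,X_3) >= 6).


P(min >= 6) = P(all X_i >= 6) = (P(X_1 >= 6))^3
= (3/8)^3 = 27/512

27/512


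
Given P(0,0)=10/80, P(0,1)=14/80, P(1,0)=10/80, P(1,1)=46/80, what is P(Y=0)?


P(Y=0) = P(0,0)+P(1,0) = 10/80 + 10/80 = 20/80 = 1/4

1/4


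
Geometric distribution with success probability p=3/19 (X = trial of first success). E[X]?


For geometric (trials until first success), E[X] = 1/p = 1/(3/19) = 19/3

19/3


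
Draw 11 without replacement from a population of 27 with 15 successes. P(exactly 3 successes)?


P(X=3) = C(15,3)*C(12,8) / C(27,11)
= 455*495 / 13037895
= 225225/13037895 = 385/22287

385/22287


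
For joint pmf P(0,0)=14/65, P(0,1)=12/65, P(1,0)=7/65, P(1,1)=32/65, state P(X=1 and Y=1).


Read from table: P(X=1, Y=1) = 32/65

32/65


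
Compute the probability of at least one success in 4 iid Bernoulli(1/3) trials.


P(at least one) = 1 - P(none)
P(none) = (1 - 1/3)^4 = (2/3)^4 = 16/81
P(at least one) = 1 - 16/81 = 65/81

65/81


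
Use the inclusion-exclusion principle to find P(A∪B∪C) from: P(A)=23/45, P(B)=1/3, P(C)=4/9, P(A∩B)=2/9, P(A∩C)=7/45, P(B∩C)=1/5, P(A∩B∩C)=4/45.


P(A∪B∪C) = P(A)+P(B)+P(C) - P(AB)-P(AC)-P(BC) + P(ABC)
= 23/45+1/3+4/9 - 2/9-7/45-1/5 + 4/45
= 4/5

4/5


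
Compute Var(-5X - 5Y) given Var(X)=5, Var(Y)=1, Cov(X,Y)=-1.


Var(-5X - 5Y) = (-5)^2*Var(X) + (-5)^2*Var(Y) + 2*(-5)*(-5)*Cov(X,Y)
= 25*5 + 25*1 + 50*(-1)
= 125 + 25 - 50 = 100

100


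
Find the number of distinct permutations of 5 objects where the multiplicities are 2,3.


5! = 120
Denominator: 2!=2 * 3!=6
Coefficient = 120 / 12 = 10

10


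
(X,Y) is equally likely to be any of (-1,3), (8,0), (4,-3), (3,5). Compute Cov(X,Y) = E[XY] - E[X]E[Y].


E[X]=7/2, E[Y]=5/4, E[XY]=0
Cov(X,Y) = E[XY] - E[X]E[Y] = 0 - 7/2*5/4 = -35/8

-35/8


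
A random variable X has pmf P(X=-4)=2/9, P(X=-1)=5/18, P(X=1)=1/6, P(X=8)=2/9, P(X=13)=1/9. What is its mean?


E[X] = sum(x * P(x))
= -4*2/9 - 1*5/18 + 1*1/6 + 8*2/9 + 13*1/9
= 20/9

20/9


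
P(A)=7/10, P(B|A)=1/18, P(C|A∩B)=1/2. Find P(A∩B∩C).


P(A∩B∩C) = P(A) * P(B|A) * P(C|A∩B)
= 7/10 * 1/18 * 1/2
= 7/180 * 1/2 = 7/360

7/360


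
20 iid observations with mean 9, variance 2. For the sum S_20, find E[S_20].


E[S_n] = n*E[X_1] = 20*9 = 180

180


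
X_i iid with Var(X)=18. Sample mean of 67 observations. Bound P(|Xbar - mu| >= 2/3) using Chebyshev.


Var(Xbar) = Var(X)/n = 18/67
Chebyshev: P(|Xbar-mu| >= 2/3) <= Var(Xbar)/(2/3)^2 = (18/67)/(4/9) = 81/134

81/134


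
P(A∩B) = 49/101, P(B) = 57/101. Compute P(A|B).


P(A|B) = P(A∩B)/P(B) = (49/101)/(57/101) = 49/57

49/57


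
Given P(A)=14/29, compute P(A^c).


P(A') = 1 - P(A) = 1 - 14/29 = 15/29

15/29


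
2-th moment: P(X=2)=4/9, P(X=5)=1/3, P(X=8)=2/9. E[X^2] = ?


E[X^2] = sum(x^2 * P(x))
= 4*4/9 + 25*1/3 + 64*2/9
= 73/3

73/3


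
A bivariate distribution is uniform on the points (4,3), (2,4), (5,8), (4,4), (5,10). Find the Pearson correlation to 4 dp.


Cov(X,Y) = 2.0000, Var(X) = 1.2000, Var(Y) = 7.3600
rho = Cov/(sqrt(VarX)*sqrt(VarY)) = 0.6730

0.6730


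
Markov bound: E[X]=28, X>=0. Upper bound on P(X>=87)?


Markov: P(X >= a) <= E[X]/a
P(X >= 87) <= 28/87

28/87


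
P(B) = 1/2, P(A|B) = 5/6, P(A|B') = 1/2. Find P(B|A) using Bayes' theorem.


P(A) = P(A|B)P(B) + P(A|B')P(B') = 5/6*1/2 + 1/2*1/2 = 2/3
P(B|A) = P(A|B)P(B)/P(A) = (5/12)/(2/3) = 5/8

5/8


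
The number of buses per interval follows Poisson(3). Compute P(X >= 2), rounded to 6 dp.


P(X>=2) = 1 - P(X<=1) = 1 - (e^(-3)*3^0/0! + e^(-3)*3^1/1!)
≈ 1 - (0.0497870684 + 0.1493612051)
= 1 - 0.1991482735 = 0.8008517265
≈ 0.800852

0.800852


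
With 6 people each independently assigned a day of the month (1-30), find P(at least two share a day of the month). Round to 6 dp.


P(all different) = prod((30-i)/30 for i=0..5) = 0.586444
P(at least one match) = 1 - 0.586444 = 0.413556

0.413556


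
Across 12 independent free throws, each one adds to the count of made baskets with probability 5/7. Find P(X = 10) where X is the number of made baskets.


P(X=10) = C(12,10) * p^10 * (1-p)^2
= 66 * 9765625/282475249 * 4/49
= 2578125000/13841287201

2578125000/13841287201


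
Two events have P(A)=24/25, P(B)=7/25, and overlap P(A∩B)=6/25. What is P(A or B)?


P(A∪B) = P(A) + P(B) - P(A∩B)
= 24/25 + 7/25 - 6/25 = 1

1


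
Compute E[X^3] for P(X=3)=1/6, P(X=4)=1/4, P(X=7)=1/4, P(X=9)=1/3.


E[X^3] = sum(g(x)*P(x))
= 27*1/6 + 64*1/4 + 343*1/4 + 729*1/3
= 1397/4

1397/4


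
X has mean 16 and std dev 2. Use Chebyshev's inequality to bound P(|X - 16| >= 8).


k = 8/2 = 4
Chebyshev: P(|X-mu| >= k*sigma) <= 1/k^2 = 1/4^2 = 1/16

1/16


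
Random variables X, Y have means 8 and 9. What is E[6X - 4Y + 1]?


E[6X - 4Y + 1] = 6*E[X] - 4*E[Y] + 1
= (6)*(8) + (-4)*(9) + (1)
= 48 - 36 + 1 = 13

13


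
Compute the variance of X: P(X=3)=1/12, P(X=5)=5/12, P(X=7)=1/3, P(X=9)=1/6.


E[X] = 37/6, E[X^2] = 41
Var(X) = E[X^2] - (E[X])^2 = 41 - (37/6)^2 = 107/36

107/36


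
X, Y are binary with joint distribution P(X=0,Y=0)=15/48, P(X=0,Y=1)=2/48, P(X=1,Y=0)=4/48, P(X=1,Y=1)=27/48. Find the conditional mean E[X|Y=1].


P(Y=1) = 29/48
E[X|Y=1] = (0*2 + 1*27)/29 = 27/29

27/29


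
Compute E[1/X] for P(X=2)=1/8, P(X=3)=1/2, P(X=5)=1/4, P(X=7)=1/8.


E[1/X] = sum(g(x)*P(x))
= 1/2*1/8 + 1/3*1/2 + 1/5*1/4 + 1/7*1/8
= 499/1680

499/1680


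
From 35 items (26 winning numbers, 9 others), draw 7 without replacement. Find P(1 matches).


P(X=1) = C(26,1)*C(9,6) / C(35,7)
= 26*84 / 6724520
= 2184/6724520 = 273/840565

273/840565


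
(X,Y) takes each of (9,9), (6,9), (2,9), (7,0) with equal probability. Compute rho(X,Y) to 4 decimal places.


Cov(X,Y) = -2.2500, Var(X) = 6.5000, Var(Y) = 15.1875
rho = Cov/(sqrt(VarX)*sqrt(VarY)) = -0.2265

-0.2265


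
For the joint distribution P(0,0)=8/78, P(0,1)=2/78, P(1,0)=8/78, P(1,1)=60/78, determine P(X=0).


P(X=0) = P(0,0)+P(0,1) = 8/78 + 2/78 = 10/78 = 5/39

5/39


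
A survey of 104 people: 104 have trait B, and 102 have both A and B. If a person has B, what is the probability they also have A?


P(A|B) = P(A∩B)/P(B) = (102/104)/(104/104) = 102/104 = 51/52

51/52


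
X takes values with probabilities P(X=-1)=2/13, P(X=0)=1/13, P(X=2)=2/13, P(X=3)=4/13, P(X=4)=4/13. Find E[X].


E[X] = sum(x * P(x))
= -1*2/13 + 0*1/13 + 2*2/13 + 3*4/13 + 4*4/13
= 30/13

30/13


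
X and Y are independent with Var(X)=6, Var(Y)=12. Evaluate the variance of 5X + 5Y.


Independence => Cov(X,Y)=0
Var(5X + 5Y) = 5^2*Var(X) + 5^2*Var(Y)
= 25*6 + 25*12 = 450

450


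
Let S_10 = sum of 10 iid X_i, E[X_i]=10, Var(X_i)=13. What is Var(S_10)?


By independence, Var(S_n) = n*Var(X_1) = 10*13 = 130

130


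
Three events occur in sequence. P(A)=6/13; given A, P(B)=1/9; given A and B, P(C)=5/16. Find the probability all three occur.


P(A∩B∩C) = P(A) * P(B|A) * P(C|A∩B)
= 6/13 * 1/9 * 5/16
= 2/39 * 5/16 = 5/312

5/312


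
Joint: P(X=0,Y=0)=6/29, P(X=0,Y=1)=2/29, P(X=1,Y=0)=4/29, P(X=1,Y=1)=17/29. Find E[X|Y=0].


P(Y=0) = 10/29
E[X|Y=0] = (0*6 + 1*4)/10 = 4/10 = 2/5

2/5


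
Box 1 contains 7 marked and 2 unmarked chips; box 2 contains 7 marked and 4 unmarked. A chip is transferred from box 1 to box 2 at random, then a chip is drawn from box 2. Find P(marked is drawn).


P(transfer marked) = 7/9; P(transfer unmarked) = 2/9
If marked transferred: Urn II has 8 marked of 12, so P(marked|marked moved) = 2/3
If unmarked transferred: Urn II has 7 marked of 12, so P(marked|unmarked moved) = 7/12
By total probability: P(marked) = 7/9*2/3 + 2/9*7/12 = 35/54

35/54


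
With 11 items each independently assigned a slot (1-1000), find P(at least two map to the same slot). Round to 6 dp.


P(all different) = prod((1000-i)/1000 for i=0..10) = 0.946302
P(at least one match) = 1 - 0.946302 = 0.053698

0.053698


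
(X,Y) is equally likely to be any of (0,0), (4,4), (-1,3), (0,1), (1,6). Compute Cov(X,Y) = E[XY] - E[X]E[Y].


E[X]=4/5, E[Y]=14/5, E[XY]=19/5
Cov(X,Y) = E[XY] - E[X]E[Y] = 19/5 - 4/5*14/5 = 39/25

39/25


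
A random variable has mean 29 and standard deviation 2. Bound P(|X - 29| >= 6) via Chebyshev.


k = 6/2 = 3
Chebyshev: P(|X-mu| >= k*sigma) <= 1/k^2 = 1/3^2 = 1/9

1/9


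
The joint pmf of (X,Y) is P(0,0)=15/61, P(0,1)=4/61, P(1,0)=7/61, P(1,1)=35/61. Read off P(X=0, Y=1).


Read from table: P(X=0, Y=1) = 4/61

4/61


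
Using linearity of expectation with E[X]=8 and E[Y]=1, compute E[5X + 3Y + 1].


E[5X + 3Y + 1] = 5*E[X] + 3*E[Y] + 1
= (5)*(8) + (3)*(1) + (1)
= 40 + 3 + 1 = 44

44


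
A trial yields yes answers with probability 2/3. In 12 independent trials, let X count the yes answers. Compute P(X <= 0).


P(X<=0) = P(X=0)
= 1/531441
= 1/531441

1/531441


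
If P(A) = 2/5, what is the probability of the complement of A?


P(A') = 1 - P(A) = 1 - 2/5 = 3/5

3/5


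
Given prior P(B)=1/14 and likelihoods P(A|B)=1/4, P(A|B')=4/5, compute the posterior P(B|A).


P(A) = P(A|B)P(B) + P(A|B')P(B') = 1/4*1/14 + 4/5*13/14 = 213/280
P(B|A) = P(A|B)P(B)/P(A) = (1/56)/(213/280) = 5/213

5/213


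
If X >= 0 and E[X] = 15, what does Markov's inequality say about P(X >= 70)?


Markov: P(X >= a) <= E[X]/a
P(X >= 70) <= 15/70 = 3/14

3/14


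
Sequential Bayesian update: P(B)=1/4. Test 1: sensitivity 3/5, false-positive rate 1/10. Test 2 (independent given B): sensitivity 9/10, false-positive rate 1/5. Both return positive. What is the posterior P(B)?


After test 1: P(+) = 3/5*1/4 + 1/10*3/4 = 9/40
P(B|+) = (3/20)/(9/40) = 2/3
After test 2 (use post1 as new prior): P(+) = 9/10*2/3 + 1/5*1/3 = 2/3
P(B|+,+) = (3/5)/(2/3) = 9/10

9/10


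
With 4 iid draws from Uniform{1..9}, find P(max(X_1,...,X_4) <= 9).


P(max <= 9) = P(all X_i <= 9) = (P(X_1 <= 9))^4
= (9/9)^4 = 1^4 = 1

1


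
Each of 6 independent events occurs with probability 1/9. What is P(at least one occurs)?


P(at least one) = 1 - P(none)
P(none) = (1 - 1/9)^6 = (8/9)^6 = 262144/531441
P(at least one) = 1 - 262144/531441 = 269297/531441

269297/531441


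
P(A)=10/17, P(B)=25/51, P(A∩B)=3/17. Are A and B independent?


P(A)*P(B) = 10/17*25/51 = 250/867
P(A∩B) = 3/17 != 250/867, so not independent

No, A and B are not independent


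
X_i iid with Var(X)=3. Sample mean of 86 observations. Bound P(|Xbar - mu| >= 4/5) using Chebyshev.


Var(Xbar) = Var(X)/n = 3/86
Chebyshev: P(|Xbar-mu| >= 4/5) <= Var(Xbar)/(4/5)^2 = (3/86)/(16/25) = 75/1376

75/1376


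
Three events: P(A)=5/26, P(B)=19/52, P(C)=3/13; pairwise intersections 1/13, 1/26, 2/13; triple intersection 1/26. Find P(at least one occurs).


P(A∪B∪C) = P(A)+P(B)+P(C) - P(AB)-P(AC)-P(BC) + P(ABC)
= 5/26+19/52+3/13 - 1/13-1/26-2/13 + 1/26
= 29/52

29/52


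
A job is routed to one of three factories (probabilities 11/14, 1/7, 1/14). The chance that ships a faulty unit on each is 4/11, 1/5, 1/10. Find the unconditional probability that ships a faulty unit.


P(A) = P(A|B1)P(B1) + P(A|B2)P(B2) + P(A|B3)P(B3)
= 4/11*11/14 + 1/5*1/7 + 1/10*1/14
= 2/7 + 1/35 + 1/140 = 9/28

9/28
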